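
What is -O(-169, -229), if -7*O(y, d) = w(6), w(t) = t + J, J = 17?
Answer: 23/7 ≈ 3.2857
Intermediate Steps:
w(t) = 17 + t (w(t) = t + 17 = 17 + t)
O(y, d) = -23/7 (O(y, d) = -(17 + 6)/7 = -1/7*23 = -23/7)
-O(-169, -229) = -1*(-23/7) = 23/7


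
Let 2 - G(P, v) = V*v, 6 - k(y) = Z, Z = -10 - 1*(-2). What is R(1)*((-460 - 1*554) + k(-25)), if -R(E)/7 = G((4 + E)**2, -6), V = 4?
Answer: 182000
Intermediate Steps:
Z = -8 (Z = -10 + 2 = -8)
k(y) = 14 (k(y) = 6 - 1*(-8) = 6 + 8 = 14)
G(P, v) = 2 - 4*v
R(E) = -182 (R(E) = -7*(2 - 4*(-6)) = -7*(2 + 24) = -7*26 = -182)
R(1)*((-460 - 1*554) + k(-25)) = -182*((-460 - 1*554) + 14) = -182*((-460 - 554) + 14) = -182*(-1014 + 14) = -182*(-1000) = 182000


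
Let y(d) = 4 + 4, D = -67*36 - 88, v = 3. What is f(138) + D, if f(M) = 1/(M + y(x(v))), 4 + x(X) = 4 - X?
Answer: -364999/146 ≈ -2500.0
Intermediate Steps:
x(X) = -X (x(X) = -4 + (4 - X) = -X)
D = -2500 (D = -2412 - 88 = -2500)
y(d) = 8
f(M) = 1/(8 + M) (f(M) = 1/(M + 8) = 1/(8 + M))
f(138) + D = 1/(8 + 138) - 2500 = 1/146 - 2500 = -364999/146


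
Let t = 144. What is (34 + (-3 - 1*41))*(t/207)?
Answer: -160/23 ≈ -6.9565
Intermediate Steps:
(34 + (-3 - 1*41))*(t/207) = (34 + (-3 - 1*41))*(144/207) = (34 + (-3 - 41))*(144*(1/207)) = (34 - 44)*(16/23) = -10*16/23 = -160/23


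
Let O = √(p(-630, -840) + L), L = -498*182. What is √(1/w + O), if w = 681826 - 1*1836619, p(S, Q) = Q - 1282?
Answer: √(-1154793 + 1333546872849*I*√92758)/1154793 ≈ 12.34 + 12.34*I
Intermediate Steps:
p(S, Q) = -1282 + Q
L = -90636
w = -1154793 (w = 681826 - 1836619 = -1154793)
O = I*√92758 (O = √((-1282 - 840) - 90636) = √(-2122 - 90636) = √(-92758) = I*√92758 ≈ 304.56*I)
√(1/w + O) = √(1/(-1154793) + I*√92758) = √(-1/1154793 + I*√92758)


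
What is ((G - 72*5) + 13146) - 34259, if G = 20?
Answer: -21453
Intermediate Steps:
((G - 72*5) + 13146) - 34259 = ((20 - 72*5) + 13146) - 34259 = ((20 - 360) + 13146) - 34259 = (-340 + 13146) - 34259 = 12806 - 34259 = -21453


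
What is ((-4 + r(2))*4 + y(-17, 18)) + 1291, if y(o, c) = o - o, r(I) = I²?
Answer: 1291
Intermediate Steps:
y(o, c) = 0
((-4 + r(2))*4 + y(-17, 18)) + 1291 = ((-4 + 2²)*4 + 0) + 1291 = ((-4 + 4)*4 + 0) + 1291 = (0*4 + 0) + 1291 = (0 + 0) + 1291 = 0 + 1291 = 1291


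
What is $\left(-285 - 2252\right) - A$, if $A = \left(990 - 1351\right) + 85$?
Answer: $-2261$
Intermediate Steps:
$A = -276$ ($A = -361 + 85 = -276$)
$\left(-285 - 2252\right) - A = \left(-285 - 2252\right) - -276 = -2537 + 276 = -2261$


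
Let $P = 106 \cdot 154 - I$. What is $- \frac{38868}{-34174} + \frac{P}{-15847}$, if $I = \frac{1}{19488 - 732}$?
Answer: $\frac{544719459047}{5078706334884} \approx 0.10726$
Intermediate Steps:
$I = \frac{1}{18756} \approx 5.3316 \cdot 10^{-5}$
$P = \frac{306172943}{18756}$ ($P = 106 \cdot 154 - \frac{1}{18756} = 16324 - \frac{1}{18756} = \frac{306172943}{18756} \approx 16324.0$)
$- \frac{38868}{-34174} + \frac{P}{-15847} = - \frac{38868}{-34174} + \frac{306172943}{18756 \left(-15847\right)} = \left(-38868\right) \left(- \frac{1}{34174}\right) + \frac{306172943}{18756} \left(- \frac{1}{15847}\right) = \frac{19434}{17087} - \frac{306172943}{297226332} = \frac{544719459047}{5078706334884}$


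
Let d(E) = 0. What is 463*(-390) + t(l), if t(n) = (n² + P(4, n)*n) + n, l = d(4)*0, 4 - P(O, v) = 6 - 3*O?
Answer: -180570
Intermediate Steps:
P(O, v) = -2 + 3*O (P(O, v) = 4 - (6 - 3*O) = 4 + (-6 + 3*O) = -2 + 3*O)
l = 0 (l = 0*0 = 0)
t(n) = n² + 11*n (t(n) = (n² + (-2 + 3*4)*n) + n = (n² + (-2 + 12)*n) + n = (n² + 10*n) + n = n² + 11*n)
463*(-390) + t(l) = 463*(-390) + 0*(11 + 0) = -180570 + 0*11 = -180570 + 0 = -180570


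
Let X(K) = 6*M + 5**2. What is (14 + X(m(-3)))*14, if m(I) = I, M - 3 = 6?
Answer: 1302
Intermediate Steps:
M = 9 (M = 3 + 6 = 9)
X(K) = 79 (X(K) = 6*9 + 5**2 = 54 + 25 = 79)
(14 + X(m(-3)))*14 = (14 + 79)*14 = 93*14 = 1302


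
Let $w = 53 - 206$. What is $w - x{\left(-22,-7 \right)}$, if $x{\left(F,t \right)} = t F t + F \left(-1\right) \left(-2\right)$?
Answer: $969$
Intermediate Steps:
$w = -153$ ($w = 53 - 206 = -153$)
$x{\left(F,t \right)} = 2 F + F t^{2}$ ($x{\left(F,t \right)} = F t t + - F \left(-2\right) = F t^{2} + 2 F = 2 F + F t^{2}$)
$w - x{\left(-22,-7 \right)} = -153 - - 22 \left(2 + \left(-7\right)^{2}\right) = -153 - - 22 \left(2 + 49\right) = -153 - \left(-22\right) 51 = -153 - -1122 = -153 + 1122 = 969$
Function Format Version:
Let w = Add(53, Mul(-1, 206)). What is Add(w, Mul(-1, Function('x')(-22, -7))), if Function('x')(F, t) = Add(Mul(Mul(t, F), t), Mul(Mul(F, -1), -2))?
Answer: 969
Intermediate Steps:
w = -153 (w = Add(53, -206) = -153)
Function('x')(F, t) = Add(Mul(2, F), Mul(F, Pow(t, 2))) (Function('x')(F, t) = Add(Mul(Mul(F, t), t), Mul(Mul(-1, F), -2)) = Add(Mul(F, Pow(t, 2)), Mul(2, F)) = Add(Mul(2, F), Mul(F, Pow(t, 2))))
Add(w, Mul(-1, Function('x')(-22, -7))) = Add(-153, Mul(-1, Mul(-22, Add(2, Pow(-7, 2))))) = Add(-153, Mul(-1, Mul(-22, Add(2, 49)))) = Add(-153, Mul(-1, Mul(-22, 51))) = Add(-153, Mul(-1, -1122)) = Add(-153, 1122) = 969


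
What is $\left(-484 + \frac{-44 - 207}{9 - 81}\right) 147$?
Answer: $- \frac{1695253}{24} \approx -70636.0$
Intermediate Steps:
$\left(-484 + \frac{-44 - 207}{9 - 81}\right) 147 = \left(-484 - \frac{251}{-72}\right) 147 = \left(-484 - - \frac{251}{72}\right) 147 = \left(-484 + \frac{251}{72}\right) 147 = \left(- \frac{34597}{72}\right) 147 = - \frac{1695253}{24}$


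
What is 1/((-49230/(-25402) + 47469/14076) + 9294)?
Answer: 59593092/554174658551 ≈ 0.00010753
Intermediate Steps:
1/((-49230/(-25402) + 47469/14076) + 9294) = 1/((-49230*(-1/25402) + 47469*(1/14076)) + 9294) = 1/((24615/12701 + 15823/4692) + 9294) = 1/(316461503/59593092 + 9294) = 1/(554174658551/59593092) = 59593092/554174658551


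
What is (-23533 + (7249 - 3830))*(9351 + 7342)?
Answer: -335763002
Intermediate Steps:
(-23533 + (7249 - 3830))*(9351 + 7342) = (-23533 + 3419)*16693 = -20114*16693 = -335763002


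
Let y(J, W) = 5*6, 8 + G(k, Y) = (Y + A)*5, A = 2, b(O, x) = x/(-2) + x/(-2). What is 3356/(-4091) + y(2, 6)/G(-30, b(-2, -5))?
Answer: 10706/36819 ≈ 0.29077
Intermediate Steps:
b(O, x) = -x (b(O, x) = x*(-1/2) + x*(-1/2) = -x/2 - x/2 = -x)
G(k, Y) = 2 + 5*Y (G(k, Y) = -8 + (Y + 2)*5 = -8 + (2 + Y)*5 = -8 + (10 + 5*Y) = 2 + 5*Y)
y(J, W) = 30
3356/(-4091) + y(2, 6)/G(-30, b(-2, -5)) = 3356/(-4091) + 30/(2 + 5*(-1*(-5))) = 3356*(-1/4091) + 30/(2 + 5*5) = -3356/4091 + 30/(2 + 25) = -3356/4091 + 30/27 = -3356/4091 + 30*(1/27) = -3356/4091 + 10/9 = 10706/36819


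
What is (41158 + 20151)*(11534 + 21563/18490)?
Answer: 13076303736907/18490 ≈ 7.0721e+8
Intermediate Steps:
(41158 + 20151)*(11534 + 21563/18490) = 61309*(11534 + 21563*(1/18490)) = 61309*(11534 + 21563/18490) = 61309*(213285223/18490) = 13076303736907/18490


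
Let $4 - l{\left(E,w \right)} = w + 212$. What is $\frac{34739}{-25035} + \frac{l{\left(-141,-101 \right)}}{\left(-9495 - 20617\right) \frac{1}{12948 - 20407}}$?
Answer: $- \frac{21026819723}{753853920} \approx -27.892$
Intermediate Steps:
$l{\left(E,w \right)} = -208 - w$ ($l{\left(E,w \right)} = 4 - \left(w + 212\right) = 4 - \left(212 + w\right) = -208 - w$)
$\frac{34739}{-25035} + \frac{l{\left(-141,-101 \right)}}{\left(-9495 - 20617\right) \frac{1}{12948 - 20407}} = \frac{34739}{-25035} + \frac{-208 - -101}{\left(-9495 - 20617\right) \frac{1}{12948 - 20407}} = 34739 \left(- \frac{1}{25035}\right) + \frac{-208 + 101}{\left(-30112\right) \frac{1}{-7459}} = - \frac{34739}{25035} - \frac{107}{\left(-30112\right) \left(- \frac{1}{7459}\right)} = - \frac{34739}{25035} - \frac{107}{\frac{30112}{7459}} = - \frac{34739}{25035} - \frac{798113}{30112} = - \frac{21026819723}{753853920}$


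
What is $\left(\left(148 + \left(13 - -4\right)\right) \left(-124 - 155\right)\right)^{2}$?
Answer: $2119221225$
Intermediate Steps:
$\left(\left(148 + \left(13 - -4\right)\right) \left(-124 - 155\right)\right)^{2} = \left(\left(148 + \left(13 + 4\right)\right) \left(-279\right)\right)^{2} = \left(\left(148 + 17\right) \left(-279\right)\right)^{2} = \left(165 \left(-279\right)\right)^{2} = \left(-46035\right)^{2} = 2119221225$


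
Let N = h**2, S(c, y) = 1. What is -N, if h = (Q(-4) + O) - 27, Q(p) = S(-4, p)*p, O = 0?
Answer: -961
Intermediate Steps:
Q(p) = p (Q(p) = 1*p = p)
h = -31 (h = (-4 + 0) - 27 = -4 - 27 = -31)
N = 961 (N = (-31)**2 = 961)
-N = -1*961 = -961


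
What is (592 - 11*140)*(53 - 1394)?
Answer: 1271268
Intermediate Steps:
(592 - 11*140)*(53 - 1394) = (592 - 1540)*(-1341) = -948*(-1341) = 1271268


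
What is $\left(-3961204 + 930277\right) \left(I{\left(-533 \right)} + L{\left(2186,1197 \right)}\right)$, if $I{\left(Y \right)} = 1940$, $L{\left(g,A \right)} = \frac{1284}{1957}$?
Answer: $- \frac{11511048539928}{1957} \approx -5.882 \cdot 10^{9}$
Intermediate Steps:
$L{\left(g,A \right)} = \frac{1284}{1957}$ ($L{\left(g,A \right)} = 1284 \cdot \frac{1}{1957} = \frac{1284}{1957}$)
$\left(-3961204 + 930277\right) \left(I{\left(-533 \right)} + L{\left(2186,1197 \right)}\right) = \left(-3961204 + 930277\right) \left(1940 + \frac{1284}{1957}\right) = \left(-3030927\right) \frac{3797864}{1957} = - \frac{11511048539928}{1957}$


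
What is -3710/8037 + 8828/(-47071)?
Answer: -245584046/378309627 ≈ -0.64916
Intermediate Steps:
-3710/8037 + 8828/(-47071) = -3710*1/8037 + 8828*(-1/47071) = -3710/8037 - 8828/47071 = -245584046/378309627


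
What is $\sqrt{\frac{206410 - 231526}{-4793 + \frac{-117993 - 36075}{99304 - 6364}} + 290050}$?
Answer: $\frac{\sqrt{694410519894515630}}{1547276} \approx 538.57$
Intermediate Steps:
$\sqrt{\frac{206410 - 231526}{-4793 + \frac{-117993 - 36075}{99304 - 6364}} + 290050} = \sqrt{- \frac{25116}{-4793 - \frac{154068}{92940}} + 290050} = \sqrt{- \frac{25116}{-4793 - \frac{12839}{7745}} + 290050} = \sqrt{- \frac{25116}{- \frac{37134624}{7745}} + 290050} = \sqrt{\left(-25116\right) \left(- \frac{7745}{37134624}\right) + 290050} = \sqrt{\frac{16210285}{3094552} + 290050} = \sqrt{\frac{897591017885}{3094552}} = \frac{\sqrt{694410519894515630}}{1547276}$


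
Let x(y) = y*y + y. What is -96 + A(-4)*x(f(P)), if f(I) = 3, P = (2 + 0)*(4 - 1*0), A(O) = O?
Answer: -144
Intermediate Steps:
P = 8 (P = 2*(4 + 0) = 2*4 = 8)
x(y) = y + y**2 (x(y) = y**2 + y = y + y**2)
-96 + A(-4)*x(f(P)) = -96 - 12*(1 + 3) = -96 - 12*4 = -96 - 4*12 = -96 - 48 = -144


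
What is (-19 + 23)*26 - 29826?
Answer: -29722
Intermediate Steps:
(-19 + 23)*26 - 29826 = 4*26 - 29826 = 104 - 29826 = -29722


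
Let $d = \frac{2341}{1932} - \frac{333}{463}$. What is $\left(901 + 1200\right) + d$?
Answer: $\frac{1879818643}{894516} \approx 2101.5$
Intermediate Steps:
$d = \frac{440527}{894516}$ ($d = 2341 \cdot \frac{1}{1932} - \frac{333}{463} = \frac{2341}{1932} - \frac{333}{463} = \frac{440527}{894516} \approx 0.49248$)
$\left(901 + 1200\right) + d = \left(901 + 1200\right) + \frac{440527}{894516} = 2101 + \frac{440527}{894516} = \frac{1879818643}{894516}$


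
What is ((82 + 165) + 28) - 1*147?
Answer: 128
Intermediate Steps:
((82 + 165) + 28) - 1*147 = (247 + 28) - 147 = 275 - 147 = 128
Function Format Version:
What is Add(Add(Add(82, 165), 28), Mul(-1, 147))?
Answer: 128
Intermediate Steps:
Add(Add(Add(82, 165), 28), Mul(-1, 147)) = Add(Add(247, 28), -147) = Add(275, -147) = 128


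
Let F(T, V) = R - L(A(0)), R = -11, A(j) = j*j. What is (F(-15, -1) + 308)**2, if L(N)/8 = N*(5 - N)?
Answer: 88209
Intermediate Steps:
A(j) = j**2
L(N) = 8*N*(5 - N) (L(N) = 8*(N*(5 - N)) = 8*N*(5 - N))
F(T, V) = -11 (F(T, V) = -11 - 8*0**2*(5 - 1*0**2) = -11 - 8*0*(5 - 1*0) = -11 - 8*0*(5 + 0) = -11 - 8*0*5 = -11 - 1*0 = -11 + 0 = -11)
(F(-15, -1) + 308)**2 = (-11 + 308)**2 = 297**2 = 88209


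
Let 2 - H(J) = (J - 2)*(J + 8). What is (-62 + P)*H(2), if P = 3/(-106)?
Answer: -6575/53 ≈ -124.06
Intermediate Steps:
H(J) = 2 - (-2 + J)*(8 + J) (H(J) = 2 - (J - 2)*(J + 8) = 2 - (-2 + J)*(8 + J))
P = -3/106 (P = 3*(-1/106) = -3/106 ≈ -0.028302)
(-62 + P)*H(2) = (-62 - 3/106)*(18 - 1*2**2 - 6*2) = -6575*(18 - 1*4 - 12)/106 = -6575*(18 - 4 - 12)/106 = -6575/106*2 = -6575/53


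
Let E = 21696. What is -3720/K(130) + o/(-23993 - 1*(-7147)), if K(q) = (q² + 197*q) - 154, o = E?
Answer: -122702862/89191147 ≈ -1.3757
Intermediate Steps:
o = 21696
K(q) = -154 + q² + 197*q
-3720/K(130) + o/(-23993 - 1*(-7147)) = -3720/(-154 + 130² + 197*130) + 21696/(-23993 - 1*(-7147)) = -3720/(-154 + 16900 + 25610) + 21696/(-23993 + 7147) = -3720/42356 + 21696/(-16846) = -3720*1/42356 + 21696*(-1/16846) = -930/10589 - 10848/8423 = -122702862/89191147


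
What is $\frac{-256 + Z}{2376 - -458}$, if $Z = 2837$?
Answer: $\frac{2581}{2834} \approx 0.91073$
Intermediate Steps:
$\frac{-256 + Z}{2376 - -458} = \frac{-256 + 2837}{2376 - -458} = \frac{2581}{2376 + \left(483 - 25\right)} = \frac{2581}{2376 + 458} = \frac{2581}{2834}$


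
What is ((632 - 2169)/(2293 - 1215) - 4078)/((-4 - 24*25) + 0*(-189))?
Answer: 4397621/651112 ≈ 6.7540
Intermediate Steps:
((632 - 2169)/(2293 - 1215) - 4078)/((-4 - 24*25) + 0*(-189)) = (-1537/1078 - 4078)/((-4 - 600) + 0) = (-1537*1/1078 - 4078)/(-604 + 0) = (-1537/1078 - 4078)/(-604) = -4397621/1078*(-1/604) = 4397621/651112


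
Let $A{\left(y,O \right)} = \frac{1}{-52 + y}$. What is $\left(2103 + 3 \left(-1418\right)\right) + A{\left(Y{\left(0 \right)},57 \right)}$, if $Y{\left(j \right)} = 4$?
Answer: $- \frac{103249}{48} \approx -2151.0$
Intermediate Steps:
$\left(2103 + 3 \left(-1418\right)\right) + A{\left(Y{\left(0 \right)},57 \right)} = \left(2103 + 3 \left(-1418\right)\right) + \frac{1}{-52 + 4} = \left(2103 - 4254\right) + \frac{1}{-48} = -2151 - \frac{1}{48} = - \frac{103249}{48}$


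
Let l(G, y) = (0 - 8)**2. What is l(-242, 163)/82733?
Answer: 64/82733 ≈ 0.00077357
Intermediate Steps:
l(G, y) = 64 (l(G, y) = (-8)**2 = 64)
l(-242, 163)/82733 = 64/82733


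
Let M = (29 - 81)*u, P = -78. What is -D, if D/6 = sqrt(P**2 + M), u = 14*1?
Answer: -12*sqrt(1339) ≈ -439.11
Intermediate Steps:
u = 14
M = -728 (M = (29 - 81)*14 = -52*14 = -728)
D = 12*sqrt(1339) (D = 6*sqrt((-78)**2 - 728) = 6*sqrt(6084 - 728) = 6*sqrt(5356) = 6*(2*sqrt(1339)) = 12*sqrt(1339) ≈ 439.11)
-D = -12*sqrt(1339)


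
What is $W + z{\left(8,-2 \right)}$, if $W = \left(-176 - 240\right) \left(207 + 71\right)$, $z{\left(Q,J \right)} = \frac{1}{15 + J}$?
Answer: $- \frac{1503423}{13} \approx -1.1565 \cdot 10^{5}$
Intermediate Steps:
$W = -115648$ ($W = \left(-416\right) 278 = -115648$)
$W + z{\left(8,-2 \right)} = -115648 + \frac{1}{15 - 2} = -115648 + \frac{1}{13} = - \frac{1503423}{13}$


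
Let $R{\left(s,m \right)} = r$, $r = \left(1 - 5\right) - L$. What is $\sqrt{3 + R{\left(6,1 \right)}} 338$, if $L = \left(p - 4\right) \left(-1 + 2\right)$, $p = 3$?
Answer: $0$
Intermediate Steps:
$L = -1$ ($L = \left(3 - 4\right) \left(-1 + 2\right) = \left(-1\right) 1 = -1$)
$r = -3$ ($r = \left(1 - 5\right) - -1 = -4 + 1 = -3$)
$R{\left(s,m \right)} = -3$
$\sqrt{3 + R{\left(6,1 \right)}} 338 = \sqrt{3 - 3} \cdot 338 = \sqrt{0} \cdot 338 = 0 \cdot 338 = 0$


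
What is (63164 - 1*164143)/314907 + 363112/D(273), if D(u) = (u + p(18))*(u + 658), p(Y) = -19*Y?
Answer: -13425922285/2247701197 ≈ -5.9732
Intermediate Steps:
D(u) = (-342 + u)*(658 + u) (D(u) = (u - 19*18)*(u + 658) = (u - 342)*(658 + u) = (-342 + u)*(658 + u))
(63164 - 1*164143)/314907 + 363112/D(273) = (63164 - 1*164143)/314907 + 363112/(-225036 + 273**2 + 316*273) = (63164 - 164143)*(1/314907) + 363112/(-225036 + 74529 + 86268) = -100979*1/314907 + 363112/(-64239) = -100979/314907 + 363112*(-1/64239) = -100979/314907 - 363112/64239 = -13425922285/2247701197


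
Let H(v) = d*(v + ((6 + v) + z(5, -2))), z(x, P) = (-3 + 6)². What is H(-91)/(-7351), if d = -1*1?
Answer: -167/7351 ≈ -0.022718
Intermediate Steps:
z(x, P) = 9 (z(x, P) = 3² = 9)
d = -1
H(v) = -15 - 2*v (H(v) = -(v + ((6 + v) + 9)) = -(v + (15 + v)) = -(15 + 2*v) = -15 - 2*v)
H(-91)/(-7351) = (-15 - 2*(-91))/(-7351) = (-15 + 182)*(-1/7351) = 167*(-1/7351) = -167/7351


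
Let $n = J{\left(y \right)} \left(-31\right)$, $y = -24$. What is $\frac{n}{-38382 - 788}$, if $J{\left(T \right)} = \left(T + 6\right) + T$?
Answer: $- \frac{651}{19585} \approx -0.03324$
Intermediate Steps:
$J{\left(T \right)} = 6 + 2 T$ ($J{\left(T \right)} = \left(6 + T\right) + T = 6 + 2 T$)
$n = 1302$ ($n = \left(6 + 2 \left(-24\right)\right) \left(-31\right) = \left(6 - 48\right) \left(-31\right) = \left(-42\right) \left(-31\right) = 1302$)
$\frac{n}{-38382 - 788} = \frac{1302}{-38382 - 788} = \frac{1302}{-39170} = 1302 \left(- \frac{1}{39170}\right) = - \frac{651}{19585}$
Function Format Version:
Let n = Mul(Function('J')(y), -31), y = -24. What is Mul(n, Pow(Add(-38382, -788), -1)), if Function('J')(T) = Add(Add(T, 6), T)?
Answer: Rational(-651, 19585) ≈ -0.033240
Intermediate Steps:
Function('J')(T) = Add(6, Mul(2, T)) (Function('J')(T) = Add(Add(6, T), T) = Add(6, Mul(2, T)))
n = 1302 (n = Mul(Add(6, Mul(2, -24)), -31) = Mul(Add(6, -48), -31) = Mul(-42, -31) = 1302)
Mul(n, Pow(Add(-38382, -788), -1)) = Mul(1302, Pow(Add(-38382, -788), -1)) = Mul(1302, Pow(-39170, -1)) = Mul(1302, Rational(-1, 39170)) = Rational(-651, 19585)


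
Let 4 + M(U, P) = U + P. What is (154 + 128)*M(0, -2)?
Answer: -1692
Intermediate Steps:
M(U, P) = -4 + P + U (M(U, P) = -4 + (U + P) = -4 + (P + U) = -4 + P + U)
(154 + 128)*M(0, -2) = (154 + 128)*(-4 - 2 + 0) = 282*(-6) = -1692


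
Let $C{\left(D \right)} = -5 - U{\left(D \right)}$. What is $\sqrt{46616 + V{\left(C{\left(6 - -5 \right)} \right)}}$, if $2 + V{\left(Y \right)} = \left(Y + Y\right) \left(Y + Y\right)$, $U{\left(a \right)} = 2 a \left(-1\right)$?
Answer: $\sqrt{47770} \approx 218.56$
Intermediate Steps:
$U{\left(a \right)} = - 2 a$
$C{\left(D \right)} = -5 + 2 D$ ($C{\left(D \right)} = -5 - - 2 D = -5 + 2 D$)
$V{\left(Y \right)} = -2 + 4 Y^{2}$ ($V{\left(Y \right)} = -2 + \left(Y + Y\right) \left(Y + Y\right) = -2 + 2 Y 2 Y = -2 + 4 Y^{2}$)
$\sqrt{46616 + V{\left(C{\left(6 - -5 \right)} \right)}} = \sqrt{46616 - \left(2 - 4 \left(-5 + 2 \left(6 - -5\right)\right)^{2}\right)} = \sqrt{46616 - \left(2 - 4 \left(-5 + 2 \left(6 + 5\right)\right)^{2}\right)} = \sqrt{46616 - \left(2 - 4 \left(-5 + 2 \cdot 11\right)^{2}\right)} = \sqrt{46616 - \left(2 - 4 \left(-5 + 22\right)^{2}\right)} = \sqrt{46616 - \left(2 - 4 \cdot 17^{2}\right)} = \sqrt{46616 + \left(-2 + 4 \cdot 289\right)} = \sqrt{46616 + \left(-2 + 1156\right)} = \sqrt{46616 + 1154} = \sqrt{47770}$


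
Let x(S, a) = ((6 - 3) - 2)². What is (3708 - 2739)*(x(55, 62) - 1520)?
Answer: -1471911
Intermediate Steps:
x(S, a) = 1 (x(S, a) = (3 - 2)² = 1² = 1)
(3708 - 2739)*(x(55, 62) - 1520) = (3708 - 2739)*(1 - 1520) = 969*(-1519) = -1471911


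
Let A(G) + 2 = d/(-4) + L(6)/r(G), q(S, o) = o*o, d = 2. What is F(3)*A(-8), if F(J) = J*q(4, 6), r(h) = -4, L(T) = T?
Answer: -432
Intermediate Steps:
q(S, o) = o²
F(J) = 36*J (F(J) = J*6² = J*36 = 36*J)
A(G) = -4 (A(G) = -2 + (2/(-4) + 6/(-4)) = -2 + (2*(-¼) + 6*(-¼)) = -2 + (-½ - 3/2) = -2 - 2 = -4)
F(3)*A(-8) = (36*3)*(-4) = 108*(-4) = -432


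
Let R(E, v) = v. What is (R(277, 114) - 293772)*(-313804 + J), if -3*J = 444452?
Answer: 135656683504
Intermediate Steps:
J = -444452/3 (J = -1/3*444452 = -444452/3 ≈ -1.4815e+5)
(R(277, 114) - 293772)*(-313804 + J) = (114 - 293772)*(-313804 - 444452/3) = -293658*(-1385864/3) = 135656683504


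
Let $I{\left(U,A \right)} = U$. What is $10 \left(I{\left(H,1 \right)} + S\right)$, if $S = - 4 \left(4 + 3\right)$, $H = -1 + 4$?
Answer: $-250$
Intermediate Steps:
$H = 3$
$S = -28$ ($S = \left(-4\right) 7 = -28$)
$10 \left(I{\left(H,1 \right)} + S\right) = 10 \left(3 - 28\right) = 10 \left(-25\right) = -250$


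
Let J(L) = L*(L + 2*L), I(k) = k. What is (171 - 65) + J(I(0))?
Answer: 106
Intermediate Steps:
J(L) = 3*L**2 (J(L) = L*(3*L) = 3*L**2)
(171 - 65) + J(I(0)) = (171 - 65) + 3*0**2 = 106 + 3*0 = 106 + 0 = 106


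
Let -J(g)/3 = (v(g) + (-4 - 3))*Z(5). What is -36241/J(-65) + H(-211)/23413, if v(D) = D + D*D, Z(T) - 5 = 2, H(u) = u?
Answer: 830108590/2041917969 ≈ 0.40653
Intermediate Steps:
Z(T) = 7 (Z(T) = 5 + 2 = 7)
v(D) = D + D²
J(g) = 147 - 21*g*(1 + g) (J(g) = -3*(g*(1 + g) + (-4 - 3))*7 = -3*(g*(1 + g) - 7)*7 = -3*(-7 + g*(1 + g))*7 = -3*(-49 + 7*g*(1 + g)) = 147 - 21*g*(1 + g))
-36241/J(-65) + H(-211)/23413 = -36241/(147 - 21*(-65)*(1 - 65)) - 211/23413 = -36241/(147 - 21*(-65)*(-64)) - 211*1/23413 = -36241/(147 - 87360) - 211/23413 = -36241/(-87213) - 211/23413 = -36241*(-1/87213) - 211/23413 = 36241/87213 - 211/23413 = 830108590/2041917969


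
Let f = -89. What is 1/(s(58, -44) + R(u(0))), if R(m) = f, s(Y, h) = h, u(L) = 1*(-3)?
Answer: -1/133 ≈ -0.0075188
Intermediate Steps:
u(L) = -3
R(m) = -89
1/(s(58, -44) + R(u(0))) = 1/(-44 - 89) = 1/(-133) = -1/133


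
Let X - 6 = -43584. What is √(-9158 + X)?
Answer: 16*I*√206 ≈ 229.64*I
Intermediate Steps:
X = -43578 (X = 6 - 43584 = -43578)
√(-9158 + X) = √(-9158 - 43578) = √(-52736) = 16*I*√206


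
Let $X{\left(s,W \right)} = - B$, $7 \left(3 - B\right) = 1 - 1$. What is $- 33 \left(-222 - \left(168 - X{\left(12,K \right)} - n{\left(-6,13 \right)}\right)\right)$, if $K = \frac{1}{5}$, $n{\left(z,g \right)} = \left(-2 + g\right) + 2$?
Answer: $12540$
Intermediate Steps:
$n{\left(z,g \right)} = g$
$K = \frac{1}{5} \approx 0.2$
$B = 3$ ($B = 3 - \frac{1 - 1}{7} = 3 - 0 = 3 + 0 = 3$)
$X{\left(s,W \right)} = -3$ ($X{\left(s,W \right)} = \left(-1\right) 3 = -3$)
$- 33 \left(-222 - \left(168 - X{\left(12,K \right)} - n{\left(-6,13 \right)}\right)\right) = - 33 \left(-222 + \left(\left(-3 + 13\right) - 168\right)\right) = - 33 \left(-222 + \left(10 - 168\right)\right) = - 33 \left(-222 - 158\right) = \left(-33\right) \left(-380\right) = 12540$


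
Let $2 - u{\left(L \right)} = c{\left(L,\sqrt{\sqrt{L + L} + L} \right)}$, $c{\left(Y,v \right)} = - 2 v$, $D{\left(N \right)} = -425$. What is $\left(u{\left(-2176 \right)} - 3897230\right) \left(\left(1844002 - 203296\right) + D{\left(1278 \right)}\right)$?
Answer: $-6392549041068 + 13122248 \sqrt{-136 + i \sqrt{17}} \approx -6.3925 \cdot 10^{12} + 1.5305 \cdot 10^{8} i$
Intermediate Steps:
$u{\left(L \right)} = 2 + 2 \sqrt{L + \sqrt{2} \sqrt{L}}$ ($u{\left(L \right)} = 2 - - 2 \sqrt{\sqrt{L + L} + L} = 2 - - 2 \sqrt{\sqrt{2 L} + L} = 2 - - 2 \sqrt{\sqrt{2} \sqrt{L} + L} = 2 - - 2 \sqrt{L + \sqrt{2} \sqrt{L}} = 2 + 2 \sqrt{L + \sqrt{2} \sqrt{L}}$)
$\left(u{\left(-2176 \right)} - 3897230\right) \left(\left(1844002 - 203296\right) + D{\left(1278 \right)}\right) = \left(\left(2 + 2 \sqrt{-2176 + \sqrt{2} \sqrt{-2176}}\right) - 3897230\right) \left(\left(1844002 - 203296\right) - 425\right) = \left(\left(2 + 2 \sqrt{-2176 + \sqrt{2} \cdot 8 i \sqrt{34}}\right) - 3897230\right) \left(\left(1844002 - 203296\right) - 425\right) = \left(\left(2 + 2 \sqrt{-2176 + 16 i \sqrt{17}}\right) - 3897230\right) \left(1640706 - 425\right) = \left(-3897228 + 2 \sqrt{-2176 + 16 i \sqrt{17}}\right) 1640281 = -6392549041068 + 3280562 \sqrt{-2176 + 16 i \sqrt{17}}$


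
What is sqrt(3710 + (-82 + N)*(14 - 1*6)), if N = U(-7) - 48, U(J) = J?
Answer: sqrt(2614) ≈ 51.127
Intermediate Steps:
N = -55 (N = -7 - 48 = -55)
sqrt(3710 + (-82 + N)*(14 - 1*6)) = sqrt(3710 + (-82 - 55)*(14 - 1*6)) = sqrt(3710 - 137*(14 - 6)) = sqrt(3710 - 137*8) = sqrt(3710 - 1096) = sqrt(2614)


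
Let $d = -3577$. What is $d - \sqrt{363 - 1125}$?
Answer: $-3577 - i \sqrt{762} \approx -3577.0 - 27.604 i$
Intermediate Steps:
$d - \sqrt{363 - 1125} = -3577 - \sqrt{363 - 1125} = -3577 - \sqrt{-762} = -3577 - i \sqrt{762}$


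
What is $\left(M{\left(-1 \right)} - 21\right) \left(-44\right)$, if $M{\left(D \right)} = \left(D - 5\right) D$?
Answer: $660$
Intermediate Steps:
$M{\left(D \right)} = D \left(-5 + D\right)$ ($M{\left(D \right)} = \left(-5 + D\right) D = D \left(-5 + D\right)$)
$\left(M{\left(-1 \right)} - 21\right) \left(-44\right) = \left(- (-5 - 1) - 21\right) \left(-44\right) = \left(\left(-1\right) \left(-6\right) - 21\right) \left(-44\right) = \left(6 - 21\right) \left(-44\right) = \left(-15\right) \left(-44\right) = 660$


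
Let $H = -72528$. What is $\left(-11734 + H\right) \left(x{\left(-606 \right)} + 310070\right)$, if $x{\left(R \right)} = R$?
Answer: $-26076055568$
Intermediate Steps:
$\left(-11734 + H\right) \left(x{\left(-606 \right)} + 310070\right) = \left(-11734 - 72528\right) \left(-606 + 310070\right) = \left(-84262\right) 309464 = -26076055568$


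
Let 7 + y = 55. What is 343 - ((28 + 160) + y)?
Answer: 107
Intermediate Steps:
y = 48 (y = -7 + 55 = 48)
343 - ((28 + 160) + y) = 343 - ((28 + 160) + 48) = 343 - (188 + 48) = 343 - 1*236 = 343 - 236 = 107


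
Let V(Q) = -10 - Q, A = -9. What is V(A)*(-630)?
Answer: 630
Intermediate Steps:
V(A)*(-630) = (-10 - 1*(-9))*(-630) = (-10 + 9)*(-630) = -1*(-630) = 630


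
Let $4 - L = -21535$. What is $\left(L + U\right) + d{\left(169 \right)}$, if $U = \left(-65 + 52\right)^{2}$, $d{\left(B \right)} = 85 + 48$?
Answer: $21841$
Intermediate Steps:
$L = 21539$ ($L = 4 - -21535 = 4 + 21535 = 21539$)
$d{\left(B \right)} = 133$
$U = 169$ ($U = \left(-13\right)^{2} = 169$)
$\left(L + U\right) + d{\left(169 \right)} = \left(21539 + 169\right) + 133 = 21708 + 133 = 21841$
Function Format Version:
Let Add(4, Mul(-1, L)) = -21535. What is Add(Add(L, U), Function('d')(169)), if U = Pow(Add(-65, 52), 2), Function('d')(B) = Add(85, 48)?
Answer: 21841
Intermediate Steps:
L = 21539 (L = Add(4, Mul(-1, -21535)) = Add(4, 21535) = 21539)
Function('d')(B) = 133
U = 169 (U = Pow(-13, 2) = 169)
Add(Add(L, U), Function('d')(169)) = Add(Add(21539, 169), 133) = Add(21708, 133) = 21841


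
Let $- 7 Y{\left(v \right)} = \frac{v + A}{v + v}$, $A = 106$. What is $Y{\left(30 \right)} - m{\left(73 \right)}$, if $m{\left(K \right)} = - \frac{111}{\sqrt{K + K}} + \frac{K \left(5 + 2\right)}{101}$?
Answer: $- \frac{57089}{10605} + \frac{111 \sqrt{146}}{146} \approx 3.8032$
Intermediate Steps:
$m{\left(K \right)} = \frac{7 K}{101} - \frac{111 \sqrt{2}}{2 \sqrt{K}}$ ($m{\left(K \right)} = - \frac{111}{\sqrt{2 K}} + K 7 \cdot \frac{1}{101} = - \frac{111}{\sqrt{2} \sqrt{K}} + 7 K \frac{1}{101} = - 111 \frac{\sqrt{2}}{2 \sqrt{K}} + \frac{7 K}{101} = - \frac{111 \sqrt{2}}{2 \sqrt{K}} + \frac{7 K}{101} = \frac{7 K}{101} - \frac{111 \sqrt{2}}{2 \sqrt{K}}$)
$Y{\left(v \right)} = - \frac{106 + v}{14 v}$ ($Y{\left(v \right)} = - \frac{\left(v + 106\right) \frac{1}{v + v}}{7} = - \frac{\left(106 + v\right) \frac{1}{2 v}}{7} = - \frac{\frac{1}{2} \frac{1}{v} \left(106 + v\right)}{7} = - \frac{106 + v}{14 v}$)
$Y{\left(30 \right)} - m{\left(73 \right)} = \frac{-106 - 30}{14 \cdot 30} - \left(\frac{7}{101} \cdot 73 - \frac{111 \sqrt{2}}{2 \sqrt{73}}\right) = \frac{1}{14} \cdot \frac{1}{30} \left(-106 - 30\right) - \left(\frac{511}{101} - \frac{111 \sqrt{2} \frac{\sqrt{73}}{73}}{2}\right) = \frac{1}{14} \cdot \frac{1}{30} \left(-136\right) - \left(\frac{511}{101} - \frac{111 \sqrt{146}}{146}\right) = - \frac{34}{105} - \left(\frac{511}{101} - \frac{111 \sqrt{146}}{146}\right) = - \frac{57089}{10605} + \frac{111 \sqrt{146}}{146}$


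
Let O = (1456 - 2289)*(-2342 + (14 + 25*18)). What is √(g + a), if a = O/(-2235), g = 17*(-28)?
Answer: 3*I*√72519790/745 ≈ 34.292*I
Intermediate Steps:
g = -476
O = 1564374 (O = -833*(-2342 + (14 + 450)) = -833*(-2342 + 464) = -833*(-1878) = 1564374)
a = -521458/745 (a = 1564374/(-2235) = 1564374*(-1/2235) = -521458/745 ≈ -699.94)
√(g + a) = √(-476 - 521458/745) = √(-876078/745) = 3*I*√72519790/745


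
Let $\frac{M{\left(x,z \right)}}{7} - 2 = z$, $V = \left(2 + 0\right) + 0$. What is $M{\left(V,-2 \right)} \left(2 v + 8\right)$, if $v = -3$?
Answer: $0$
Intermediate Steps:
$V = 2$ ($V = 2 + 0 = 2$)
$M{\left(x,z \right)} = 14 + 7 z$
$M{\left(V,-2 \right)} \left(2 v + 8\right) = \left(14 + 7 \left(-2\right)\right) \left(2 \left(-3\right) + 8\right) = \left(14 - 14\right) \left(-6 + 8\right) = 0 \cdot 2 = 0$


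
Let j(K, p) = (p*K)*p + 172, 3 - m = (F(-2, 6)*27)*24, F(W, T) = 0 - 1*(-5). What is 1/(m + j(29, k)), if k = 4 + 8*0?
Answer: -1/2601 ≈ -0.00038447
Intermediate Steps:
F(W, T) = 5 (F(W, T) = 0 + 5 = 5)
k = 4 (k = 4 + 0 = 4)
m = -3237 (m = 3 - 5*27*24 = 3 - 135*24 = 3 - 1*3240 = 3 - 3240 = -3237)
j(K, p) = 172 + K*p² (j(K, p) = (K*p)*p + 172 = K*p² + 172 = 172 + K*p²)
1/(m + j(29, k)) = 1/(-3237 + (172 + 29*4²)) = 1/(-3237 + (172 + 29*16)) = 1/(-3237 + (172 + 464)) = 1/(-3237 + 636) = 1/(-2601) = -1/2601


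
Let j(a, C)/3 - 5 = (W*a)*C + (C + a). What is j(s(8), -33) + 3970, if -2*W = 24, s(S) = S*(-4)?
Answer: -34226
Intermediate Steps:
s(S) = -4*S
W = -12 (W = -½*24 = -12)
j(a, C) = 15 + 3*C + 3*a - 36*C*a (j(a, C) = 15 + 3*((-12*a)*C + (C + a)) = 15 + 3*(-12*C*a + (C + a)) = 15 + 3*(C + a - 12*C*a) = 15 + (3*C + 3*a - 36*C*a) = 15 + 3*C + 3*a - 36*C*a)
j(s(8), -33) + 3970 = (15 + 3*(-33) + 3*(-4*8) - 36*(-33)*(-4*8)) + 3970 = (15 - 99 + 3*(-32) - 36*(-33)*(-32)) + 3970 = (15 - 99 - 96 - 38016) + 3970 = -38196 + 3970 = -34226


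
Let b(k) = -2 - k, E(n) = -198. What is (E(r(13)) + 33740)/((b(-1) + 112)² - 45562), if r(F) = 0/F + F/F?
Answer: -33542/33241 ≈ -1.0091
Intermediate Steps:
r(F) = 1 (r(F) = 0 + 1 = 1)
(E(r(13)) + 33740)/((b(-1) + 112)² - 45562) = (-198 + 33740)/(((-2 - 1*(-1)) + 112)² - 45562) = 33542/(((-2 + 1) + 112)² - 45562) = 33542/((-1 + 112)² - 45562) = 33542/(111² - 45562) = 33542/(12321 - 45562) = 33542/(-33241) = 33542*(-1/33241) = -33542/33241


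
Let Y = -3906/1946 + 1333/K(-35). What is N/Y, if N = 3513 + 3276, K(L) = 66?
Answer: 2009106/5383 ≈ 373.23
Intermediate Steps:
N = 6789
Y = 166873/9174 (Y = -3906/1946 + 1333/66 = -3906*1/1946 + 1333*(1/66) = -279/139 + 1333/66 = 166873/9174 ≈ 18.190)
N/Y = 6789/(166873/9174) = 6789*(9174/166873) = 2009106/5383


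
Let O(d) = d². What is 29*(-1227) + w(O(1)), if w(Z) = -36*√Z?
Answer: -35619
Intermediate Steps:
29*(-1227) + w(O(1)) = 29*(-1227) - 36*√(1²) = -35583 - 36*√1 = -35583 - 36*1 = -35583 - 36 = -35619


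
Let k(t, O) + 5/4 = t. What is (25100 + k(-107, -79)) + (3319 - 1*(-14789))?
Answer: 172399/4 ≈ 43100.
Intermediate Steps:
k(t, O) = -5/4 + t
(25100 + k(-107, -79)) + (3319 - 1*(-14789)) = (25100 + (-5/4 - 107)) + (3319 - 1*(-14789)) = (25100 - 433/4) + (3319 + 14789) = 99967/4 + 18108 = 172399/4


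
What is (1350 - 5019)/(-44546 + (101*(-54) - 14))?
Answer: 3669/50014 ≈ 0.073359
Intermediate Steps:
(1350 - 5019)/(-44546 + (101*(-54) - 14)) = -3669/(-44546 + (-5454 - 14)) = -3669/(-44546 - 5468) = -3669/(-50014) = -3669*(-1/50014) = 3669/50014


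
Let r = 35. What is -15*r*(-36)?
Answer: 18900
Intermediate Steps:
-15*r*(-36) = -15*35*(-36) = -525*(-36) = 18900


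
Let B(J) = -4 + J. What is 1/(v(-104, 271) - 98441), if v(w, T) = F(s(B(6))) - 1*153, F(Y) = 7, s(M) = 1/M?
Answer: -1/98587 ≈ -1.0143e-5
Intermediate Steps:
v(w, T) = -146 (v(w, T) = 7 - 1*153 = 7 - 153 = -146)
1/(v(-104, 271) - 98441) = 1/(-146 - 98441) = 1/(-98587) = -1/98587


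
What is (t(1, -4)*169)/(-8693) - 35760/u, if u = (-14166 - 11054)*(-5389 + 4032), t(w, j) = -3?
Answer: 852023655/14875261661 ≈ 0.057278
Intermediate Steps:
u = 34223540 (u = -25220*(-1357) = 34223540)
(t(1, -4)*169)/(-8693) - 35760/u = -3*169/(-8693) - 35760/34223540 = -507*(-1/8693) - 35760*1/34223540 = 507/8693 - 1788/1711177 = 852023655/14875261661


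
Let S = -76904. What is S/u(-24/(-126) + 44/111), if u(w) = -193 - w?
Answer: 19918136/50139 ≈ 397.26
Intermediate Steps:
S/u(-24/(-126) + 44/111) = -76904/(-193 - (-24/(-126) + 44/111)) = -76904/(-193 - (-24*(-1/126) + 44*(1/111))) = -76904/(-193 - (4/21 + 44/111)) = -76904/(-193 - 1*152/259) = -76904/(-193 - 152/259) = -76904/(-50139/259) = -76904*(-259/50139) = 19918136/50139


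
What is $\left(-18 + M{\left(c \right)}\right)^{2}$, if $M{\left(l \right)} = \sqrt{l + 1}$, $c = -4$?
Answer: $\left(18 - i \sqrt{3}\right)^{2} \approx 321.0 - 62.354 i$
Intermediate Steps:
$M{\left(l \right)} = \sqrt{1 + l}$
$\left(-18 + M{\left(c \right)}\right)^{2} = \left(-18 + \sqrt{1 - 4}\right)^{2} = \left(-18 + \sqrt{-3}\right)^{2} = \left(-18 + i \sqrt{3}\right)^{2}$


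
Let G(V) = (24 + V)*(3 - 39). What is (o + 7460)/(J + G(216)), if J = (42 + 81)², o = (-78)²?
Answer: 13544/6489 ≈ 2.0872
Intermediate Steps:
o = 6084
J = 15129 (J = 123² = 15129)
G(V) = -864 - 36*V (G(V) = (24 + V)*(-36) = -864 - 36*V)
(o + 7460)/(J + G(216)) = (6084 + 7460)/(15129 + (-864 - 36*216)) = 13544/(15129 + (-864 - 7776)) = 13544/(15129 - 8640) = 13544/6489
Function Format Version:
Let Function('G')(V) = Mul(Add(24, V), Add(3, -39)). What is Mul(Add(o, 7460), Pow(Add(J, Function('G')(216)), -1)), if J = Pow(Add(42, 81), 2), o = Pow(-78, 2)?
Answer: Rational(13544, 6489) ≈ 2.0872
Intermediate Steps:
o = 6084
J = 15129 (J = Pow(123, 2) = 15129)
Function('G')(V) = Add(-864, Mul(-36, V)) (Function('G')(V) = Mul(Add(24, V), -36) = Add(-864, Mul(-36, V)))
Mul(Add(o, 7460), Pow(Add(J, Function('G')(216)), -1)) = Mul(Add(6084, 7460), Pow(Add(15129, Add(-864, Mul(-36, 216))), -1)) = Mul(13544, Pow(Add(15129, Add(-864, -7776)), -1)) = Mul(13544, Pow(Add(15129, -8640), -1)) = Mul(13544, Pow(6489, -1)) = Mul(13544, Rational(1, 6489)) = Rational(13544, 6489)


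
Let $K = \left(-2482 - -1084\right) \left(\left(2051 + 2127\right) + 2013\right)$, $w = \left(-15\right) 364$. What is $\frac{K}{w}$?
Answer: $\frac{1442503}{910} \approx 1585.2$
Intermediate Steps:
$w = -5460$
$K = -8655018$ ($K = \left(-2482 + \left(-1351 + 2435\right)\right) \left(4178 + 2013\right) = \left(-2482 + 1084\right) 6191 = \left(-1398\right) 6191 = -8655018$)
$\frac{K}{w} = - \frac{8655018}{-5460} = \left(-8655018\right) \left(- \frac{1}{5460}\right) = \frac{1442503}{910}$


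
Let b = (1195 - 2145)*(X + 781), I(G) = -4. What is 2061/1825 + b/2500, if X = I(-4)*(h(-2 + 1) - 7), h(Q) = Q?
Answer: -1123509/3650 ≈ -307.81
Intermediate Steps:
X = 32 (X = -4*((-2 + 1) - 7) = -4*(-1 - 7) = -4*(-8) = 32)
b = -772350 (b = (1195 - 2145)*(32 + 781) = -950*813 = -772350)
2061/1825 + b/2500 = 2061/1825 - 772350/2500 = 2061*(1/1825) - 772350*1/2500 = 2061/1825 - 15447/50 = -1123509/3650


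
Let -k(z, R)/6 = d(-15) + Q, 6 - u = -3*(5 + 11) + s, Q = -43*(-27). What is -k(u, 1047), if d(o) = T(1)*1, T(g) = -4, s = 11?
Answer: 6942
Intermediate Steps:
Q = 1161
d(o) = -4 (d(o) = -4*1 = -4)
u = 43 (u = 6 - (-3*(5 + 11) + 11) = 6 - (-3*16 + 11) = 6 - (-48 + 11) = 6 - 1*(-37) = 6 + 37 = 43)
k(z, R) = -6942 (k(z, R) = -6*(-4 + 1161) = -6*1157 = -6942)
-k(u, 1047) = -1*(-6942) = 6942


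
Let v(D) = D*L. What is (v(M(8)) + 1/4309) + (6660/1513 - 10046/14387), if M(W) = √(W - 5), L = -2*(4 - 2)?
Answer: 347403962529/93796291079 - 4*√3 ≈ -3.2244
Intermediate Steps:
L = -4 (L = -2*2 = -4)
M(W) = √(-5 + W)
v(D) = -4*D (v(D) = D*(-4) = -4*D)
(v(M(8)) + 1/4309) + (6660/1513 - 10046/14387) = (-4*√(-5 + 8) + 1/4309) + (6660/1513 - 10046/14387) = (-4*√3 + 1/4309) + (6660*(1/1513) - 10046*1/14387) = (1/4309 - 4*√3) + (6660/1513 - 10046/14387) = (1/4309 - 4*√3) + 80617822/21767531 = 347403962529/93796291079 - 4*√3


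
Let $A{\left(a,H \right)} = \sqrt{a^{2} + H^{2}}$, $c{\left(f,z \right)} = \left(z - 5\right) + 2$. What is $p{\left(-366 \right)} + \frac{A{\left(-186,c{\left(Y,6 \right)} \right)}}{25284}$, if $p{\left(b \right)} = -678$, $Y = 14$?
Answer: $-678 + \frac{\sqrt{3845}}{8428} \approx -677.99$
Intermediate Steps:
$c{\left(f,z \right)} = -3 + z$ ($c{\left(f,z \right)} = \left(-5 + z\right) + 2 = -3 + z$)
$A{\left(a,H \right)} = \sqrt{H^{2} + a^{2}}$
$p{\left(-366 \right)} + \frac{A{\left(-186,c{\left(Y,6 \right)} \right)}}{25284} = -678 + \frac{\sqrt{\left(-3 + 6\right)^{2} + \left(-186\right)^{2}}}{25284} = -678 + \sqrt{3^{2} + 34596} \cdot \frac{1}{25284} = -678 + \sqrt{9 + 34596} \cdot \frac{1}{25284} = -678 + \sqrt{34605} \cdot \frac{1}{25284} = -678 + 3 \sqrt{3845} \cdot \frac{1}{25284} = -678 + \frac{\sqrt{3845}}{8428}$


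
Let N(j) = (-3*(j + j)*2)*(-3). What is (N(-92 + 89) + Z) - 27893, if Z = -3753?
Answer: -31754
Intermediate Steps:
N(j) = 36*j (N(j) = (-6*j*2)*(-3) = -12*j*(-3) = 36*j)
(N(-92 + 89) + Z) - 27893 = (36*(-92 + 89) - 3753) - 27893 = (36*(-3) - 3753) - 27893 = (-108 - 3753) - 27893 = -3861 - 27893 = -31754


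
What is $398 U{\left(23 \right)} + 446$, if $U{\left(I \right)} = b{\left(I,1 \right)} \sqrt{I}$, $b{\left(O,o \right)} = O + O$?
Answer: $446 + 18308 \sqrt{23} \approx 88248.0$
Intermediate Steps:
$b{\left(O,o \right)} = 2 O$
$U{\left(I \right)} = 2 I^{\frac{3}{2}}$ ($U{\left(I \right)} = 2 I \sqrt{I} = 2 I^{\frac{3}{2}}$)
$398 U{\left(23 \right)} + 446 = 398 \cdot 2 \cdot 23^{\frac{3}{2}} + 446 = 398 \cdot 2 \cdot 23 \sqrt{23} + 446 = 398 \cdot 46 \sqrt{23} + 446 = 18308 \sqrt{23} + 446 = 446 + 18308 \sqrt{23}$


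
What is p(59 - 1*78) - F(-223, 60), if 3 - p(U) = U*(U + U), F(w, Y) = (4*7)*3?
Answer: -803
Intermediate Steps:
F(w, Y) = 84 (F(w, Y) = 28*3 = 84)
p(U) = 3 - 2*U**2 (p(U) = 3 - U*(U + U) = 3 - U*2*U = 3 - 2*U**2)
p(59 - 1*78) - F(-223, 60) = (3 - 2*(59 - 1*78)**2) - 1*84 = (3 - 2*(59 - 78)**2) - 84 = (3 - 2*(-19)**2) - 84 = (3 - 2*361) - 84 = (3 - 722) - 84 = -719 - 84 = -803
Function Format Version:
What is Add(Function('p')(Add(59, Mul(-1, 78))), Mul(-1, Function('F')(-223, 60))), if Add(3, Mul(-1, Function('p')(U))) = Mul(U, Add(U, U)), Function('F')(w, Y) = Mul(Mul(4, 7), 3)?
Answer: -803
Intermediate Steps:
Function('F')(w, Y) = 84 (Function('F')(w, Y) = Mul(28, 3) = 84)
Function('p')(U) = Add(3, Mul(-2, Pow(U, 2))) (Function('p')(U) = Add(3, Mul(-1, Mul(U, Add(U, U)))) = Add(3, Mul(-1, Mul(U, Mul(2, U)))) = Add(3, Mul(-1, Mul(2, Pow(U, 2)))) = Add(3, Mul(-2, Pow(U, 2))))
Add(Function('p')(Add(59, Mul(-1, 78))), Mul(-1, Function('F')(-223, 60))) = Add(Add(3, Mul(-2, Pow(Add(59, Mul(-1, 78)), 2))), Mul(-1, 84)) = Add(Add(3, Mul(-2, Pow(Add(59, -78), 2))), -84) = Add(Add(3, Mul(-2, Pow(-19, 2))), -84) = Add(Add(3, Mul(-2, 361)), -84) = Add(Add(3, -722), -84) = Add(-719, -84) = -803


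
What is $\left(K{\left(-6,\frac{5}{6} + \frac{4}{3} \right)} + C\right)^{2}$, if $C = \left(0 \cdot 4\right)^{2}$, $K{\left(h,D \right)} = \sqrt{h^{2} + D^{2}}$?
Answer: $\frac{1465}{36} \approx 40.694$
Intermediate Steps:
$K{\left(h,D \right)} = \sqrt{D^{2} + h^{2}}$
$C = 0$ ($C = 0^{2} = 0$)
$\left(K{\left(-6,\frac{5}{6} + \frac{4}{3} \right)} + C\right)^{2} = \left(\sqrt{\left(\frac{5}{6} + \frac{4}{3}\right)^{2} + \left(-6\right)^{2}} + 0\right)^{2} = \left(\sqrt{\left(5 \cdot \frac{1}{6} + 4 \cdot \frac{1}{3}\right)^{2} + 36} + 0\right)^{2} = \left(\sqrt{\left(\frac{5}{6} + \frac{4}{3}\right)^{2} + 36} + 0\right)^{2} = \left(\sqrt{\left(\frac{13}{6}\right)^{2} + 36} + 0\right)^{2} = \left(\sqrt{\frac{169}{36} + 36} + 0\right)^{2} = \left(\sqrt{\frac{1465}{36}} + 0\right)^{2} = \left(\frac{\sqrt{1465}}{6} + 0\right)^{2} = \left(\frac{\sqrt{1465}}{6}\right)^{2} = \frac{1465}{36}$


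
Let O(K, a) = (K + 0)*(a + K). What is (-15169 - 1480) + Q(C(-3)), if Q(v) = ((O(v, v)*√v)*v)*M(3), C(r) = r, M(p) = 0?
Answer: -16649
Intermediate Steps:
O(K, a) = K*(K + a)
Q(v) = 0 (Q(v) = (((v*(v + v))*√v)*v)*0 = (((v*(2*v))*√v)*v)*0 = (((2*v²)*√v)*v)*0 = ((2*v^(5/2))*v)*0 = (2*v^(7/2))*0 = 0)
(-15169 - 1480) + Q(C(-3)) = (-15169 - 1480) + 0 = -16649 + 0 = -16649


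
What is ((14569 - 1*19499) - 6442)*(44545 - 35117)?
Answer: -107215216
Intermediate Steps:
((14569 - 1*19499) - 6442)*(44545 - 35117) = ((14569 - 19499) - 6442)*9428 = (-4930 - 6442)*9428 = -11372*9428 = -107215216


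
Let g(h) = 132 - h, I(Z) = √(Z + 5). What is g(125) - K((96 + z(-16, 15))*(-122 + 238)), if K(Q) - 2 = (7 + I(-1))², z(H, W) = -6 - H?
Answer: -76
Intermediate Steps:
I(Z) = √(5 + Z)
K(Q) = 83 (K(Q) = 2 + (7 + √(5 - 1))² = 2 + (7 + √4)² = 2 + (7 + 2)² = 2 + 9² = 2 + 81 = 83)
g(125) - K((96 + z(-16, 15))*(-122 + 238)) = (132 - 1*125) - 1*83 = (132 - 125) - 83 = 7 - 83 = -76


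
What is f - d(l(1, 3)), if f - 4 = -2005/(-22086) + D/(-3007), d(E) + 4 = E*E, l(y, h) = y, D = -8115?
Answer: 650145139/66412602 ≈ 9.7895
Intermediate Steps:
d(E) = -4 + E**2 (d(E) = -4 + E*E = -4 + E**2)
f = 450907333/66412602 (f = 4 + (-2005/(-22086) - 8115/(-3007)) = 4 + (-2005*(-1/22086) - 8115*(-1/3007)) = 4 + (2005/22086 + 8115/3007) = 4 + 185256925/66412602 = 450907333/66412602 ≈ 6.7895)
f - d(l(1, 3)) = 450907333/66412602 - (-4 + 1**2) = 450907333/66412602 - (-4 + 1) = 450907333/66412602 - 1*(-3) = 450907333/66412602 + 3 = 650145139/66412602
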